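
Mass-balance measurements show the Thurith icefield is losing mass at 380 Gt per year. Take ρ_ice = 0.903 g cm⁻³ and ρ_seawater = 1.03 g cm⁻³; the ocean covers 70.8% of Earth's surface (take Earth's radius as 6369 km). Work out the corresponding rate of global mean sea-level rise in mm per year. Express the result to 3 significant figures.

ρ_w = 1.03 g cm⁻³ = 1030 kg m⁻³. Annual water volume added = 380 Gt / ρ_w = 3.800×10^14 kg / 1030 kg m⁻³ = 3.689×10^11 m³.
Δh per year = 3.689×10^11 / 3.61×10^14 = 1.02×10^-3 m = 1.02 mm.

≈ 1.02 mm/yr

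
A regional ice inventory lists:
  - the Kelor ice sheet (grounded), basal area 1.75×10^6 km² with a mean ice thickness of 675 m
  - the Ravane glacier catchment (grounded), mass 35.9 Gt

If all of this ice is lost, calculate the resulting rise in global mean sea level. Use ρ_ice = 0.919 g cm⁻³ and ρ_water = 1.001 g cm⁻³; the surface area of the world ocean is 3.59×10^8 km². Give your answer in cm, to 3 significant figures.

≈ 302 cm

Kelor: ice volume = 1.75×10^6 km² × 675 m = 1.181×10^6 km³; 1.181×10^6 × (919/1001) = 1.084×10^6 km³ of water.
Ravane: 35.9 Gt = 3.590×10^13 kg; dividing by ρ_w = 1.001 g cm⁻³ = 1001 kg m⁻³ gives 3.586×10^10 m³ of water.
Total added water ≈ 1.085×10^15 m³ over 3.59×10^14 m² → Δh = 3.02 m = 302 cm.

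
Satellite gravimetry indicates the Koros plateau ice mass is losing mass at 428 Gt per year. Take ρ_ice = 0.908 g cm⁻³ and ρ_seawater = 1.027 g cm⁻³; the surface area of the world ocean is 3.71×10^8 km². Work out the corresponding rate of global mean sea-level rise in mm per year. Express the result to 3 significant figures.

≈ 1.12 mm/yr

ρ_w = 1.027 g cm⁻³ = 1027 kg m⁻³. Annual water volume added = 428 Gt / ρ_w = 4.280×10^14 kg / 1027 kg m⁻³ = 4.167×10^11 m³.
Δh per year = 4.167×10^11 / 3.71×10^14 = 1.12×10^-3 m = 1.12 mm.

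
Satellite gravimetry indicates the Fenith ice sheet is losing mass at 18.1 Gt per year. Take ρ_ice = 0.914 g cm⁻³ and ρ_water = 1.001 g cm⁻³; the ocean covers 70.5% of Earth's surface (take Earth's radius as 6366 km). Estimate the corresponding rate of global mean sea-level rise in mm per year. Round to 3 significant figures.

ρ_w = 1.001 g cm⁻³ = 1001 kg m⁻³. Annual water volume added = 18.1 Gt / ρ_w = 1.810×10^13 kg / 1001 kg m⁻³ = 1.808×10^10 m³.
Δh per year = 1.808×10^10 / 3.59×10^14 = 5.04×10^-5 m = 0.0504 mm.

≈ 0.0504 mm/yr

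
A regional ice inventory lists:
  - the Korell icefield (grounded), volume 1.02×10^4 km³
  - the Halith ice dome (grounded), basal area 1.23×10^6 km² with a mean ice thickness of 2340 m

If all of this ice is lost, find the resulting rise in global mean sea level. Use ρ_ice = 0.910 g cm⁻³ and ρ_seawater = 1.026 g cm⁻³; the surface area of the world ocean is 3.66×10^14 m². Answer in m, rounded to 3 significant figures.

≈ 7.00 m

Korell: 1.02×10^4 km³ × (910/1026) = 9047 km³ of water.
Halith: ice volume = 1.23×10^6 km² × 2340 m = 2.878×10^6 km³; 2.878×10^6 × (910/1026) = 2.553×10^6 km³ of water.
Total added water ≈ 2.562×10^15 m³ over 3.66×10^14 m² → Δh = 7.00 m.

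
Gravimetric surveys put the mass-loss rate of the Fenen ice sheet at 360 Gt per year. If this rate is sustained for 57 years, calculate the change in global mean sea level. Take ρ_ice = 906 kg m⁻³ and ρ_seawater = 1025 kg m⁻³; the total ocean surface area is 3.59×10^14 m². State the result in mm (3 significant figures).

≈ 55.8 mm

Total mass lost = 360 Gt/yr × 57 yr = 2.052×10^4 Gt = 2.052×10^16 kg.
ρ_w = 1025 kg m⁻³, so water volume = 2.052×10^16 / 1025 = 2.002×10^13 m³.
Δh = 2.002×10^13 / 3.59×10^14 = 0.0558 m = 55.8 mm.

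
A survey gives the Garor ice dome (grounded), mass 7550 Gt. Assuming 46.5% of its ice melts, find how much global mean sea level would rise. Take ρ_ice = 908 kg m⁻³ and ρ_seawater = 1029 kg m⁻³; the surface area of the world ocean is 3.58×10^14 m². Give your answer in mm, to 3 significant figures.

≈ 9.53 mm

Garor: 0.465 × 7550 Gt = 3.511×10^15 kg; dividing by ρ_w = 1029 kg m⁻³ gives 3.412×10^12 m³ of water.
Spread over 3.58×10^14 m² of ocean, Δh = 3.412×10^12 / 3.58×10^14 = 9.53×10^-3 m = 9.53 mm.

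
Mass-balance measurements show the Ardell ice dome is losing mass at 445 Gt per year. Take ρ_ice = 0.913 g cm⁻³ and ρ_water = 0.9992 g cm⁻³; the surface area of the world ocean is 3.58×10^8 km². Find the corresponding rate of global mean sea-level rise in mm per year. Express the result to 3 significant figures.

≈ 1.24 mm/yr

ρ_w = 0.9992 g cm⁻³ = 999.2 kg m⁻³. Annual water volume added = 445 Gt / ρ_w = 4.450×10^14 kg / 999.2 kg m⁻³ = 4.454×10^11 m³.
Δh per year = 4.454×10^11 / 3.58×10^14 = 1.24×10^-3 m = 1.24 mm.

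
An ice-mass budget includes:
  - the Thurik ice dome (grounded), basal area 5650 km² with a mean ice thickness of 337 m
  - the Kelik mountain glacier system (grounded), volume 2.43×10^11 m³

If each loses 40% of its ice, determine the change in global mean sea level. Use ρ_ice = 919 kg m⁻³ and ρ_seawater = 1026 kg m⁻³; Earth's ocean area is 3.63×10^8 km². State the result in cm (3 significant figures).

Thurik: ice volume = 5650 km² × 337 m = 1904 km³; 0.4 × 1904 × (919/1026) = 682.2 km³ of water.
Kelik: 0.4 × 2.43×10^11 m³ × (919/1026) = 8.706×10^10 m³ of water.
Total added water ≈ 7.693×10^11 m³ over 3.63×10^14 m² → Δh = 2.12×10^-3 m = 0.212 cm.

≈ 0.212 cm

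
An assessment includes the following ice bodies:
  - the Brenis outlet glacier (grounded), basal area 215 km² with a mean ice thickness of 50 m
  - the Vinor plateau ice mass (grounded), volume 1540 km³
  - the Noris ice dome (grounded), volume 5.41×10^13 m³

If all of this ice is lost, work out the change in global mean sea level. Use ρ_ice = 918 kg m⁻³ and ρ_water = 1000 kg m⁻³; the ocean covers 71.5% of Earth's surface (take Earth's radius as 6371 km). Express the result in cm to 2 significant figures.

Brenis: ice volume = 215 km² × 50 m = 10.75 km³; 10.75 × (918/1000) = 9.868 km³ of water.
Vinor: 1540 km³ × (918/1000) = 1414 km³ of water.
Noris: 5.41×10^13 m³ × (918/1000) = 4.966×10^13 m³ of water.
Total added water ≈ 5.109×10^13 m³ over 3.65×10^14 m² → Δh = 0.140 m = 14 cm.

≈ 14 cm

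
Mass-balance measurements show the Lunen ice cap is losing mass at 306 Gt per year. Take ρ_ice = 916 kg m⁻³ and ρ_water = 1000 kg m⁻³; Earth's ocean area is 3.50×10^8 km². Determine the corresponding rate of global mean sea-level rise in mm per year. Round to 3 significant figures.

≈ 0.874 mm/yr

ρ_w = 1000 kg m⁻³. Annual water volume added = 306 Gt / ρ_w = 3.060×10^14 kg / 1000 kg m⁻³ = 3.060×10^11 m³.
Δh per year = 3.060×10^11 / 3.50×10^14 = 8.74×10^-4 m = 0.874 mm.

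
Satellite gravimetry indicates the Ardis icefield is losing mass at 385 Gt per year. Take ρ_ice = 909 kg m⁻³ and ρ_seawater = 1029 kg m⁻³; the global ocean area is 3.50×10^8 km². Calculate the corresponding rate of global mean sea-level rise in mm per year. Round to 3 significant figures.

ρ_w = 1029 kg m⁻³. Annual water volume added = 385 Gt / ρ_w = 3.850×10^14 kg / 1029 kg m⁻³ = 3.741×10^11 m³.
Δh per year = 3.741×10^11 / 3.50×10^14 = 1.07×10^-3 m = 1.07 mm.

≈ 1.07 mm/yr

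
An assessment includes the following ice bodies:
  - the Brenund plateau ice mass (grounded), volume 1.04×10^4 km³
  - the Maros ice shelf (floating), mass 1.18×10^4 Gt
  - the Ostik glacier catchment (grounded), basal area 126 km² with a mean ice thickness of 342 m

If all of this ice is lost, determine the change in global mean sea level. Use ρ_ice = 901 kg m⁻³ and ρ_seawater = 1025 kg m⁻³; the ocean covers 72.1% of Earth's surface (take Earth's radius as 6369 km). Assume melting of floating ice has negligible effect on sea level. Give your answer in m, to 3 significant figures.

Brenund: 1.04×10^4 km³ × (901/1025) = 9142 km³ of water.
The Maros ice shelf is floating and already displaces its own weight of water, so its melt adds essentially nothing to sea level.
Ostik: ice volume = 126 km² × 342 m = 43.09 km³; 43.09 × (901/1025) = 37.88 km³ of water.
Total added water ≈ 9.180×10^12 m³ over 3.68×10^14 m² → Δh = 0.0250 m.

≈ 0.0250 m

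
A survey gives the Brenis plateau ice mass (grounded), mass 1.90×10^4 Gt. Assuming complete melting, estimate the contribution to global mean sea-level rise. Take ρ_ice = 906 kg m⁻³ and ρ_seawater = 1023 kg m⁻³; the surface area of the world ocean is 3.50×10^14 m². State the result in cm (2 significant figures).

≈ 5.3 cm

Brenis: 1.90×10^4 Gt = 1.900×10^16 kg; dividing by ρ_w = 1023 kg m⁻³ gives 1.857×10^13 m³ of water.
Spread over 3.50×10^14 m² of ocean, Δh = 1.857×10^13 / 3.50×10^14 = 0.0531 m = 5.3 cm.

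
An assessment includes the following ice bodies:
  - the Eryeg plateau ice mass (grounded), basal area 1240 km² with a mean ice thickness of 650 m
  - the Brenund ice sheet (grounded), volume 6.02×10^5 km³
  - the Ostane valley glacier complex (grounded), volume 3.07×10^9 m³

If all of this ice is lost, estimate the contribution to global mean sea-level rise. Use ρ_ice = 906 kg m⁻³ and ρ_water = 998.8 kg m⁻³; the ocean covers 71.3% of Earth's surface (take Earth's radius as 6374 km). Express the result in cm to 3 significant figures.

Eryeg: ice volume = 1240 km² × 650 m = 806.0 km³; 806.0 × (906/998.8) = 731.1 km³ of water.
Brenund: 6.02×10^5 km³ × (906/998.8) = 5.461×10^5 km³ of water.
Ostane: 3.07×10^9 m³ × (906/998.8) = 2.785×10^9 m³ of water.
Total added water ≈ 5.468×10^14 m³ over 3.64×10^14 m² → Δh = 1.50 m = 150 cm.

≈ 150 cm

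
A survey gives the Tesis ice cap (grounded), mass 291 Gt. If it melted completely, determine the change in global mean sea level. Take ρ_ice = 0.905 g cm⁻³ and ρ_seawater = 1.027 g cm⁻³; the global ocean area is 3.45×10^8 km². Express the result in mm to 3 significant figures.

Tesis: 291 Gt = 2.910×10^14 kg; dividing by ρ_w = 1.027 g cm⁻³ = 1027 kg m⁻³ gives 2.833×10^11 m³ of water.
Spread over 3.45×10^14 m² of ocean, Δh = 2.833×10^11 / 3.45×10^14 = 8.21×10^-4 m = 0.821 mm.

≈ 0.821 mm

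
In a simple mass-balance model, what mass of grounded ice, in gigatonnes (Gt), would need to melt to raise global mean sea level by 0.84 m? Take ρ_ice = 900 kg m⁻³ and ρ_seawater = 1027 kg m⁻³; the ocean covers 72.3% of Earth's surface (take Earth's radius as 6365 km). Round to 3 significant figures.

≈ 3.18×10^5 Gt

Required water volume = Δh × A = 0.84 m × 3.68×10^14 m² = 3.092×10^14 m³.
ρ_w = 1027 kg m⁻³, so the mass of water = 3.092×10^14 m³ × 1027 kg m⁻³ = 3.175×10^17 kg = 3.18×10^5 Gt (and the same mass of ice, by conservation).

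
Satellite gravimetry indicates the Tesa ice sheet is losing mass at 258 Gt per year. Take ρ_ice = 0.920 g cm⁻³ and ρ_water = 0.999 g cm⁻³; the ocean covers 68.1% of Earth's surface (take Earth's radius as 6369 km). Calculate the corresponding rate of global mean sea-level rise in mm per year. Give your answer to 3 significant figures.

≈ 0.744 mm/yr

ρ_w = 0.999 g cm⁻³ = 999 kg m⁻³. Annual water volume added = 258 Gt / ρ_w = 2.580×10^14 kg / 999 kg m⁻³ = 2.583×10^11 m³.
Δh per year = 2.583×10^11 / 3.47×10^14 = 7.44×10^-4 m = 0.744 mm.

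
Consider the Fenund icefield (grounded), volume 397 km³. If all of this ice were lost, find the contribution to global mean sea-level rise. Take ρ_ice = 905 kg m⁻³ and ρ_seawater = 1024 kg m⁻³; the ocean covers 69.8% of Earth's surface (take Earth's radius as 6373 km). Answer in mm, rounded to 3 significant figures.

≈ 0.985 mm

Fenund: 397 km³ × (905/1024) = 350.9 km³ of water.
Spread over 3.56×10^14 m² of ocean, Δh = 3.509×10^11 / 3.56×10^14 = 9.85×10^-4 m = 0.985 mm.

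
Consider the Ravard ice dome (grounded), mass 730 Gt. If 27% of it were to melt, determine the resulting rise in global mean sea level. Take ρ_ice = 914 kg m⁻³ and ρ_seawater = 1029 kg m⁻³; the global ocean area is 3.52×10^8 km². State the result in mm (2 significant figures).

Ravard: 0.27 × 730 Gt = 1.971×10^14 kg; dividing by ρ_w = 1029 kg m⁻³ gives 1.915×10^11 m³ of water.
Spread over 3.52×10^14 m² of ocean, Δh = 1.915×10^11 / 3.52×10^14 = 5.44×10^-4 m = 0.54 mm.

≈ 0.54 mm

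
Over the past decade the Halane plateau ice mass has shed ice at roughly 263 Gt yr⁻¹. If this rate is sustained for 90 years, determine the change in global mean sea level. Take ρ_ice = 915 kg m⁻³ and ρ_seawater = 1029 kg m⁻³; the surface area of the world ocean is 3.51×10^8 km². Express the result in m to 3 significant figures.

Total mass lost = 263 Gt/yr × 90 yr = 2.367×10^4 Gt = 2.367×10^16 kg.
ρ_w = 1029 kg m⁻³, so water volume = 2.367×10^16 / 1029 = 2.300×10^13 m³.
Δh = 2.300×10^13 / 3.51×10^14 = 0.0655 m.

≈ 0.0655 m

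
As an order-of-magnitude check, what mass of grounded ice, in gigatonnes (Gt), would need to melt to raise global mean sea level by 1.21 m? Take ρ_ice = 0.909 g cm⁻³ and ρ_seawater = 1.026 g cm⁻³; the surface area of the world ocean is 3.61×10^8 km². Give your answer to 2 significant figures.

Required water volume = Δh × A = 1.21 m × 3.61×10^14 m² = 4.368×10^14 m³.
ρ_w = 1.026 g cm⁻³ = 1026 kg m⁻³, so the mass of water = 4.368×10^14 m³ × 1026 kg m⁻³ = 4.482×10^17 kg = 4.5×10^5 Gt (and the same mass of ice, by conservation).

≈ 4.5×10^5 Gt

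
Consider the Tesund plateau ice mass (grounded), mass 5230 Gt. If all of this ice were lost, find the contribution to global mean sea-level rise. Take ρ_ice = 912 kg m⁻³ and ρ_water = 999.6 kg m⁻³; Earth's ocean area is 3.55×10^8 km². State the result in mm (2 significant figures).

Tesund: 5230 Gt = 5.230×10^15 kg; dividing by ρ_w = 999.6 kg m⁻³ gives 5.232×10^12 m³ of water.
Spread over 3.55×10^14 m² of ocean, Δh = 5.232×10^12 / 3.55×10^14 = 0.0147 m = 15 mm.

≈ 15 mm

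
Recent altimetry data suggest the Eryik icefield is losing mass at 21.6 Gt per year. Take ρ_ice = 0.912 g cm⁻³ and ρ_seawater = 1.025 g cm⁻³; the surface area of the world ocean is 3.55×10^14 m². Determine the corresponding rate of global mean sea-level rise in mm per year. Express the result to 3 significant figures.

≈ 0.0594 mm/yr

ρ_w = 1.025 g cm⁻³ = 1025 kg m⁻³. Annual water volume added = 21.6 Gt / ρ_w = 2.160×10^13 kg / 1025 kg m⁻³ = 2.107×10^10 m³.
Δh per year = 2.107×10^10 / 3.55×10^14 = 5.94×10^-5 m = 0.0594 mm.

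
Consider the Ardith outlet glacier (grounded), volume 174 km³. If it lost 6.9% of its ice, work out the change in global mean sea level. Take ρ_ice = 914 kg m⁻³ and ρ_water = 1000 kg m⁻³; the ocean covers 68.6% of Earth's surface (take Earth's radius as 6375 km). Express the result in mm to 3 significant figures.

≈ 0.0313 mm

Ardith: 0.069 × 174 km³ × (914/1000) = 10.97 km³ of water.
Spread over 3.50×10^14 m² of ocean, Δh = 1.097×10^10 / 3.50×10^14 = 3.13×10^-5 m = 0.0313 mm.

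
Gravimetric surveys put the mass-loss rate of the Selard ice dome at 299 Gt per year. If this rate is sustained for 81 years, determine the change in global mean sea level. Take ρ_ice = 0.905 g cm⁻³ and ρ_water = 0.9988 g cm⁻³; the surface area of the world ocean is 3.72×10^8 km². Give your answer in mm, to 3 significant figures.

Total mass lost = 299 Gt/yr × 81 yr = 2.422×10^4 Gt = 2.422×10^16 kg.
ρ_w = 0.9988 g cm⁻³ = 998.8 kg m⁻³, so water volume = 2.422×10^16 / 998.8 = 2.425×10^13 m³.
Δh = 2.425×10^13 / 3.72×10^14 = 0.0652 m = 65.2 mm.

≈ 65.2 mm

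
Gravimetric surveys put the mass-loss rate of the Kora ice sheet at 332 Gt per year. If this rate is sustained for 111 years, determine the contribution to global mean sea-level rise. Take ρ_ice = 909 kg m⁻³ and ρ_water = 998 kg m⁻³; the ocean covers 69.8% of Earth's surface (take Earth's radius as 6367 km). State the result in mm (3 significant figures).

Total mass lost = 332 Gt/yr × 111 yr = 3.685×10^4 Gt = 3.685×10^16 kg.
ρ_w = 998 kg m⁻³, so water volume = 3.685×10^16 / 998 = 3.693×10^13 m³.
Δh = 3.693×10^13 / 3.56×10^14 = 0.104 m = 104 mm.

≈ 104 mm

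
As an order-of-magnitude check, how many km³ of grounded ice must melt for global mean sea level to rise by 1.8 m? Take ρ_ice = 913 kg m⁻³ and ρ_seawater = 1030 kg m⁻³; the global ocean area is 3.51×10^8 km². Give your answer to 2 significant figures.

≈ 7.1×10^5 km³

Required water volume = Δh × A = 1.8 m × 3.51×10^14 m² = 6.318×10^14 m³ = 6.318×10^5 km³.
Ice volume = water volume × ρ_w/ρ_ice = 6.318×10^5 × 1030/913 = 7.1×10^5 km³.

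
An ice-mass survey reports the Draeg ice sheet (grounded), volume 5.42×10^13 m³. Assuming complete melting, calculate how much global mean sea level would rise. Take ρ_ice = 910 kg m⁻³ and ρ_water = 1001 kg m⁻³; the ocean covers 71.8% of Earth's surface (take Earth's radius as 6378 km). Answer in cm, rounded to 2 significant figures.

Draeg: 5.42×10^13 m³ × (910/1001) = 4.927×10^13 m³ of water.
Spread over 3.67×10^14 m² of ocean, Δh = 4.927×10^13 / 3.67×10^14 = 0.134 m = 13 cm.

≈ 13 cm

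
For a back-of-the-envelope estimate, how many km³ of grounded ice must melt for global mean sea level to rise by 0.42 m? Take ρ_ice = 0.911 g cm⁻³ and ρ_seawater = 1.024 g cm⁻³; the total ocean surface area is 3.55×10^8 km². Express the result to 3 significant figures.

Required water volume = Δh × A = 0.42 m × 3.55×10^14 m² = 1.491×10^14 m³ = 1.491×10^5 km³.
Ice volume = water volume × ρ_w/ρ_ice = 1.491×10^5 × 1024/911 = 1.68×10^5 km³.

≈ 1.68×10^5 km³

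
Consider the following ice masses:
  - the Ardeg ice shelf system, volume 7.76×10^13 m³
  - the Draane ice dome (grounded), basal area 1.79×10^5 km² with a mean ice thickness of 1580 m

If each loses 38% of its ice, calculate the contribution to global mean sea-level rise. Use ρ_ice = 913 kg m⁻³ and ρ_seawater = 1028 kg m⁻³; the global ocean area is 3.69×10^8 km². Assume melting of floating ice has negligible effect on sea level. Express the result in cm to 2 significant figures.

The Ardeg ice shelf system is floating and already displaces its own weight of water, so its melt adds essentially nothing to sea level.
Draane: ice volume = 1.79×10^5 km² × 1580 m = 2.828×10^5 km³; 0.38 × 2.828×10^5 × (913/1028) = 9.545×10^4 km³ of water.
Total added water ≈ 9.545×10^13 m³ over 3.69×10^14 m² → Δh = 0.259 m = 26 cm.

≈ 26 cm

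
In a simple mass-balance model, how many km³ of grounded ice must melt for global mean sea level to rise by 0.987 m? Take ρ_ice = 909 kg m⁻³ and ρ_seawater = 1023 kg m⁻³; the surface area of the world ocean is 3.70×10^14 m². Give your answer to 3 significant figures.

≈ 4.11×10^5 km³

Required water volume = Δh × A = 0.987 m × 3.70×10^14 m² = 3.652×10^14 m³ = 3.652×10^5 km³.
Ice volume = water volume × ρ_w/ρ_ice = 3.652×10^5 × 1023/909 = 4.11×10^5 km³.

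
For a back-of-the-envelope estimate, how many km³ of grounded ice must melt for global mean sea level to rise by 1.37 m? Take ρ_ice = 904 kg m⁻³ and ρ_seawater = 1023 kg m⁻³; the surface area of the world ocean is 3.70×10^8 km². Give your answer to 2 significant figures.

≈ 5.7×10^5 km³

Required water volume = Δh × A = 1.37 m × 3.70×10^14 m² = 5.069×10^14 m³ = 5.069×10^5 km³.
Ice volume = water volume × ρ_w/ρ_ice = 5.069×10^5 × 1023/904 = 5.7×10^5 km³.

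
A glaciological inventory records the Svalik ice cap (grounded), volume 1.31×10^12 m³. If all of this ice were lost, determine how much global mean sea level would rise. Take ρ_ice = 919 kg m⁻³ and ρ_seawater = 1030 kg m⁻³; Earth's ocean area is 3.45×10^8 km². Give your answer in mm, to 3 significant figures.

Svalik: 1.31×10^12 m³ × (919/1030) = 1.169×10^12 m³ of water.
Spread over 3.45×10^14 m² of ocean, Δh = 1.169×10^12 / 3.45×10^14 = 3.39×10^-3 m = 3.39 mm.

≈ 3.39 mm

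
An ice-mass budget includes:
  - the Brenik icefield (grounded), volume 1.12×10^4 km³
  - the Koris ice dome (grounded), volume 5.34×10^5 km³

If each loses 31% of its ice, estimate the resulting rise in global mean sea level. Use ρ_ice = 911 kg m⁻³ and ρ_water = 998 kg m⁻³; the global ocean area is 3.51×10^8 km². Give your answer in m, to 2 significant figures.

Brenik: 0.31 × 1.12×10^4 km³ × (911/998) = 3169 km³ of water.
Koris: 0.31 × 5.34×10^5 km³ × (911/998) = 1.511×10^5 km³ of water.
Total added water ≈ 1.543×10^14 m³ over 3.51×10^14 m² → Δh = 0.440 m.

≈ 0.44 m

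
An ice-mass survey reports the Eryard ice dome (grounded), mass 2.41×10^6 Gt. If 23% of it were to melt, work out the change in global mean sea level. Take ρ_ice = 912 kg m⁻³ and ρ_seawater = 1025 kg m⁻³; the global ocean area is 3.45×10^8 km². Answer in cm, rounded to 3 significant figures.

≈ 157 cm

Eryard: 0.23 × 2.41×10^6 Gt = 5.543×10^17 kg; dividing by ρ_w = 1025 kg m⁻³ gives 5.408×10^14 m³ of water.
Spread over 3.45×10^14 m² of ocean, Δh = 5.408×10^14 / 3.45×10^14 = 1.57 m = 157 cm.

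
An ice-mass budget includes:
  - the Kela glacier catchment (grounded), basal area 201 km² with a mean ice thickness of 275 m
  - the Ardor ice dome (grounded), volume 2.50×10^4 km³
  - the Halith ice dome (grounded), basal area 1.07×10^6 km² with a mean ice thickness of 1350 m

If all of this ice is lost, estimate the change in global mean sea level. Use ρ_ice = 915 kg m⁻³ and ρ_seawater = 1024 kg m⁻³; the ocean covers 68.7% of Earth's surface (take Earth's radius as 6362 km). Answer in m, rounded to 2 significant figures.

Kela: ice volume = 201 km² × 275 m = 55.27 km³; 55.27 × (915/1024) = 49.39 km³ of water.
Ardor: 2.50×10^4 km³ × (915/1024) = 2.234×10^4 km³ of water.
Halith: ice volume = 1.07×10^6 km² × 1350 m = 1.444×10^6 km³; 1.444×10^6 × (915/1024) = 1.291×10^6 km³ of water.
Total added water ≈ 1.313×10^15 m³ over 3.49×10^14 m² → Δh = 3.76 m.

≈ 3.8 m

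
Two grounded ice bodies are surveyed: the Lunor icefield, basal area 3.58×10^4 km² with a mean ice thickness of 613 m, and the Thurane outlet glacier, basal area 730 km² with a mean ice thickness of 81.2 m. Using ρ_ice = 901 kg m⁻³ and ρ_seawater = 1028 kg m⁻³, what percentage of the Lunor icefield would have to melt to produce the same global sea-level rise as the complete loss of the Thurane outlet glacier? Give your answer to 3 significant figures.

Equal sea-level rise means equal mass of meltwater, i.e. equal mass of ice lost.
Ice mass of Thurane: 5.341×10^13 kg; ice mass of Lunor: 1.977×10^16 kg.
Fraction required = 5.341×10^13 / 1.977×10^16 = 2.70×10^-3 → 0.270 %.

≈ 0.270 %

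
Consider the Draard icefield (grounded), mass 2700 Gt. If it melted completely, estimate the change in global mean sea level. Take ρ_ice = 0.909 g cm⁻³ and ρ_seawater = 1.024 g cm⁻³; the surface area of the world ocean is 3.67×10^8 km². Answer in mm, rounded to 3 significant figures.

≈ 7.18 mm

Draard: 2700 Gt = 2.700×10^15 kg; dividing by ρ_w = 1.024 g cm⁻³ = 1024 kg m⁻³ gives 2.637×10^12 m³ of water.
Spread over 3.67×10^14 m² of ocean, Δh = 2.637×10^12 / 3.67×10^14 = 7.18×10^-3 m = 7.18 mm.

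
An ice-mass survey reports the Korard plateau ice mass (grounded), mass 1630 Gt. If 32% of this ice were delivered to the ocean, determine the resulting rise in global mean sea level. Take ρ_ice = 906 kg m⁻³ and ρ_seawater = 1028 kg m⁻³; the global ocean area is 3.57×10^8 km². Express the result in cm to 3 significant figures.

≈ 0.142 cm

Korard: 0.32 × 1630 Gt = 5.216×10^14 kg; dividing by ρ_w = 1028 kg m⁻³ gives 5.074×10^11 m³ of water.
Spread over 3.57×10^14 m² of ocean, Δh = 5.074×10^11 / 3.57×10^14 = 1.42×10^-3 m = 0.142 cm.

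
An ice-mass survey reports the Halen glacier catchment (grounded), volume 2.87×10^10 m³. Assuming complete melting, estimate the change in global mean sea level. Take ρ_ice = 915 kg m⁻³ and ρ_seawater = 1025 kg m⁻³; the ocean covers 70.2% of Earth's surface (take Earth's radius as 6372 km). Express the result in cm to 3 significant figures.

Halen: 2.87×10^10 m³ × (915/1025) = 2.562×10^10 m³ of water.
Spread over 3.58×10^14 m² of ocean, Δh = 2.562×10^10 / 3.58×10^14 = 7.15×10^-5 m = 7.15×10^-3 cm.

≈ 7.15×10^-3 cm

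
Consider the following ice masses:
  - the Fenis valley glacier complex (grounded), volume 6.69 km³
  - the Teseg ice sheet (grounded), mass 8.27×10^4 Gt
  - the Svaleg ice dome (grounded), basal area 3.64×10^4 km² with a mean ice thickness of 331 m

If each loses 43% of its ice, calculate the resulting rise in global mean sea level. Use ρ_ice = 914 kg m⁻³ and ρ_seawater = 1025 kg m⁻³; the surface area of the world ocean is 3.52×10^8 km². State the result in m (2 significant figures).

≈ 0.11 m

Fenis: 0.43 × 6.69 km³ × (914/1025) = 2.565 km³ of water.
Teseg: 0.43 × 8.27×10^4 Gt = 3.556×10^16 kg; dividing by ρ_w = 1025 kg m⁻³ gives 3.469×10^13 m³ of water.
Svaleg: ice volume = 3.64×10^4 km² × 331 m = 1.205×10^4 km³; 0.43 × 1.205×10^4 × (914/1025) = 4620 km³ of water.
Total added water ≈ 3.932×10^13 m³ over 3.52×10^14 m² → Δh = 0.112 m.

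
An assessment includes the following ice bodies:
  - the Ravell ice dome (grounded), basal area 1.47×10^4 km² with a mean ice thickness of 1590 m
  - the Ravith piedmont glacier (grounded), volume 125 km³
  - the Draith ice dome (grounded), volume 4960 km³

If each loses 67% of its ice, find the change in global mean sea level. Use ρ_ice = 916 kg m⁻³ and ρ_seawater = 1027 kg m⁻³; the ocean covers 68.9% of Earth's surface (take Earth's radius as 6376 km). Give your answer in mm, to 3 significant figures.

Ravell: ice volume = 1.47×10^4 km² × 1590 m = 2.337×10^4 km³; 0.67 × 2.337×10^4 × (916/1027) = 1.397×10^4 km³ of water.
Ravith: 0.67 × 125 km³ × (916/1027) = 74.70 km³ of water.
Draith: 0.67 × 4960 km³ × (916/1027) = 2964 km³ of water.
Total added water ≈ 1.701×10^13 m³ over 3.52×10^14 m² → Δh = 0.0483 m = 48.3 mm.

≈ 48.3 mm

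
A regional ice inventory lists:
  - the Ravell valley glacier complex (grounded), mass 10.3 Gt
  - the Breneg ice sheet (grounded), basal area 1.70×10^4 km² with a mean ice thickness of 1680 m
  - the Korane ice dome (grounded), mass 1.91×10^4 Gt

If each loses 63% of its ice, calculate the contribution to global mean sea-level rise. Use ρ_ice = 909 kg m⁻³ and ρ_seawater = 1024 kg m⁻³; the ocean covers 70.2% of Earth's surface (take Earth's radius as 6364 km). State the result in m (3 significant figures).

≈ 0.0776 m

Ravell: 0.63 × 10.3 Gt = 6.489×10^12 kg; dividing by ρ_w = 1024 kg m⁻³ gives 6.337×10^9 m³ of water.
Breneg: ice volume = 1.70×10^4 km² × 1680 m = 2.856×10^4 km³; 0.63 × 2.856×10^4 × (909/1024) = 1.597×10^4 km³ of water.
Korane: 0.63 × 1.91×10^4 Gt = 1.203×10^16 kg; dividing by ρ_w = 1024 kg m⁻³ gives 1.175×10^13 m³ of water.
Total added water ≈ 2.773×10^13 m³ over 3.57×10^14 m² → Δh = 0.0776 m.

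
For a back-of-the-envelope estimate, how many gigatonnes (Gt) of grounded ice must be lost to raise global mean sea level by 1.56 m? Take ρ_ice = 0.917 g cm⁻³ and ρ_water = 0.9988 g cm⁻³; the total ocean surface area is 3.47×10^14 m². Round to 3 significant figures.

Required water volume = Δh × A = 1.56 m × 3.47×10^14 m² = 5.413×10^14 m³.
ρ_w = 0.9988 g cm⁻³ = 998.8 kg m⁻³, so the mass of water = 5.413×10^14 m³ × 998.8 kg m⁻³ = 5.407×10^17 kg = 5.41×10^5 Gt (and the same mass of ice, by conservation).

≈ 5.41×10^5 Gt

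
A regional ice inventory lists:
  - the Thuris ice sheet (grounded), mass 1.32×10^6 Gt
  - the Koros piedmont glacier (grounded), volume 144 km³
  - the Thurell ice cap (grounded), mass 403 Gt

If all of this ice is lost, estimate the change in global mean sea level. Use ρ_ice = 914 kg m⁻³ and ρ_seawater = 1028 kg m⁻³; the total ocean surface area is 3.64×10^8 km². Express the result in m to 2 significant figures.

≈ 3.5 m

Thuris: 1.32×10^6 Gt = 1.320×10^18 kg; dividing by ρ_w = 1028 kg m⁻³ gives 1.284×10^15 m³ of water.
Koros: 144 km³ × (914/1028) = 128.0 km³ of water.
Thurell: 403 Gt = 4.030×10^14 kg; dividing by ρ_w = 1028 kg m⁻³ gives 3.920×10^11 m³ of water.
Total added water ≈ 1.285×10^15 m³ over 3.64×10^14 m² → Δh = 3.53 m.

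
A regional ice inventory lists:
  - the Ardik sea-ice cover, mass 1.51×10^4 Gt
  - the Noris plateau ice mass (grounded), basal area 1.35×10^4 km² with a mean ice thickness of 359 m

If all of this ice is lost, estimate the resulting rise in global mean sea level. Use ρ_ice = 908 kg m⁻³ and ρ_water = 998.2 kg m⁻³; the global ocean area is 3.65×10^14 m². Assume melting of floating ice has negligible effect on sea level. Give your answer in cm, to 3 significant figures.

The Ardik sea-ice cover is floating and already displaces its own weight of water, so its melt adds essentially nothing to sea level.
Noris: ice volume = 1.35×10^4 km² × 359 m = 4846 km³; 4846 × (908/998.2) = 4409 km³ of water.
Total added water ≈ 4.409×10^12 m³ over 3.65×10^14 m² → Δh = 0.0121 m = 1.21 cm.

≈ 1.21 cm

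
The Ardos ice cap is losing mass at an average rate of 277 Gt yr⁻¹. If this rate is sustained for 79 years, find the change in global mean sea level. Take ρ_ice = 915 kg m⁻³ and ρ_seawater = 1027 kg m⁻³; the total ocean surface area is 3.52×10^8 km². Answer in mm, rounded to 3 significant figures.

Total mass lost = 277 Gt/yr × 79 yr = 2.188×10^4 Gt = 2.188×10^16 kg.
ρ_w = 1027 kg m⁻³, so water volume = 2.188×10^16 / 1027 = 2.131×10^13 m³.
Δh = 2.131×10^13 / 3.52×10^14 = 0.0605 m = 60.5 mm.

≈ 60.5 mm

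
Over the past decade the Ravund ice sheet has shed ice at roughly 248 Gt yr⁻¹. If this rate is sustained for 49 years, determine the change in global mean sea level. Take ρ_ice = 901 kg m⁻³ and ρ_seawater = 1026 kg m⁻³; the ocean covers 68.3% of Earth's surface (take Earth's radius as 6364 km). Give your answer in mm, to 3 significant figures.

Total mass lost = 248 Gt/yr × 49 yr = 1.215×10^4 Gt = 1.215×10^16 kg.
ρ_w = 1026 kg m⁻³, so water volume = 1.215×10^16 / 1026 = 1.184×10^13 m³.
Δh = 1.184×10^13 / 3.48×10^14 = 0.0341 m = 34.1 mm.

≈ 34.1 mm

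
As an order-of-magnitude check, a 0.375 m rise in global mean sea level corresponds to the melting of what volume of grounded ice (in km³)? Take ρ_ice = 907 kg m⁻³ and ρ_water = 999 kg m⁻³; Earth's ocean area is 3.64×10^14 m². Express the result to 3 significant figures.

Required water volume = Δh × A = 0.375 m × 3.64×10^14 m² = 1.365×10^14 m³ = 1.365×10^5 km³.
Ice volume = water volume × ρ_w/ρ_ice = 1.365×10^5 × 999/907 = 1.50×10^5 km³.

≈ 1.50×10^5 km³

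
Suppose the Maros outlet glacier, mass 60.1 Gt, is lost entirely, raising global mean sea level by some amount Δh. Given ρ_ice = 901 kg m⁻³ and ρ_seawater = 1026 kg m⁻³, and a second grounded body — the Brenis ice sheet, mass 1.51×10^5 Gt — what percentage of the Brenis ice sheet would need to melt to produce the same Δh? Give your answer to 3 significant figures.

Equal sea-level rise means equal mass of meltwater, i.e. equal mass of ice lost.
Ice mass of Maros: 6.010×10^13 kg; ice mass of Brenis: 1.510×10^17 kg.
Fraction required = 6.010×10^13 / 1.510×10^17 = 3.98×10^-4 → 0.0398 %.

≈ 0.0398 %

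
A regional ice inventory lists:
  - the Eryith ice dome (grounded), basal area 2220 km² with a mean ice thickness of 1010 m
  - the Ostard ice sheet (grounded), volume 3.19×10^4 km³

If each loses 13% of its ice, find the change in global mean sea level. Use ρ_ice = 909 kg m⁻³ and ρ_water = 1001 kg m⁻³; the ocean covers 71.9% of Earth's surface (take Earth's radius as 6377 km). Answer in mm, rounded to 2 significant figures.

Eryith: ice volume = 2220 km² × 1010 m = 2242 km³; 0.13 × 2242 × (909/1001) = 264.7 km³ of water.
Ostard: 0.13 × 3.19×10^4 km³ × (909/1001) = 3766 km³ of water.
Total added water ≈ 4.031×10^12 m³ over 3.67×10^14 m² → Δh = 0.0110 m = 11 mm.

≈ 11 mm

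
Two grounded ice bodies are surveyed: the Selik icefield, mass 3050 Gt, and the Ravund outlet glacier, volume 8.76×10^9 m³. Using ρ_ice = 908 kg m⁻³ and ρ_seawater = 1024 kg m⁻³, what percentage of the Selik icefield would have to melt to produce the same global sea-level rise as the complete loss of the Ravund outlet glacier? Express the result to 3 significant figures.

≈ 0.261 %

Equal sea-level rise means equal mass of meltwater, i.e. equal mass of ice lost.
Ice mass of Ravund: 7.954×10^12 kg; ice mass of Selik: 3.050×10^15 kg.
Fraction required = 7.954×10^12 / 3.050×10^15 = 2.61×10^-3 → 0.261 %.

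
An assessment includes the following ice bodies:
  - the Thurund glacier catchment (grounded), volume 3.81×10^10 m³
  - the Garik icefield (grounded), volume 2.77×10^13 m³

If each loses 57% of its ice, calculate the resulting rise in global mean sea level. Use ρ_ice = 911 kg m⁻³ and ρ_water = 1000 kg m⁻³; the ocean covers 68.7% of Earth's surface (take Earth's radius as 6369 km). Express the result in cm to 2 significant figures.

≈ 4.1 cm

Thurund: 0.57 × 3.81×10^10 m³ × (911/1000) = 1.978×10^10 m³ of water.
Garik: 0.57 × 2.77×10^13 m³ × (911/1000) = 1.438×10^13 m³ of water.
Total added water ≈ 1.440×10^13 m³ over 3.50×10^14 m² → Δh = 0.0411 m = 4.1 cm.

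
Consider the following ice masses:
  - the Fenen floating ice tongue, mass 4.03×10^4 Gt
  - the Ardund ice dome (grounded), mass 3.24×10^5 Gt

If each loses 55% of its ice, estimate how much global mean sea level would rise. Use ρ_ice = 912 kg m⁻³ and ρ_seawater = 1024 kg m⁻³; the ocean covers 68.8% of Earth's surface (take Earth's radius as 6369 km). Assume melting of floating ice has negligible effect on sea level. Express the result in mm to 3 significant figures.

≈ 496 mm

The Fenen floating ice tongue is floating and already displaces its own weight of water, so its melt adds essentially nothing to sea level.
Ardund: 0.55 × 3.24×10^5 Gt = 1.782×10^17 kg; dividing by ρ_w = 1024 kg m⁻³ gives 1.740×10^14 m³ of water.
Total added water ≈ 1.740×10^14 m³ over 3.51×10^14 m² → Δh = 0.496 m = 496 mm.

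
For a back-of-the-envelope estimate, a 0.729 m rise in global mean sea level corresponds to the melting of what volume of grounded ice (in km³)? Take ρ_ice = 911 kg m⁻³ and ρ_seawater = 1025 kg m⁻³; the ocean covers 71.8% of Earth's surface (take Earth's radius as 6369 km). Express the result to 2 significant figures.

Required water volume = Δh × A = 0.729 m × 3.66×10^14 m² = 2.668×10^14 m³ = 2.668×10^5 km³.
Ice volume = water volume × ρ_w/ρ_ice = 2.668×10^5 × 1025/911 = 3.0×10^5 km³.

≈ 3.0×10^5 km³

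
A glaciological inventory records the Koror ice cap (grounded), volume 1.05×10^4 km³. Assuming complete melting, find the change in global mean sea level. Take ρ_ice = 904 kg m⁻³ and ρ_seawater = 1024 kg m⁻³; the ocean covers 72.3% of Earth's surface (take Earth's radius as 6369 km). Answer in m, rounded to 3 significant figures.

≈ 0.0252 m

Koror: 1.05×10^4 km³ × (904/1024) = 9270 km³ of water.
Spread over 3.69×10^14 m² of ocean, Δh = 9.270×10^12 / 3.69×10^14 = 0.0252 m.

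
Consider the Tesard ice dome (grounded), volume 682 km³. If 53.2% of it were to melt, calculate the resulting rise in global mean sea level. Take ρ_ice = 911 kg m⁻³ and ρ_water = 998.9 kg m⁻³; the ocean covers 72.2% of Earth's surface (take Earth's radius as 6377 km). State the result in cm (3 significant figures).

≈ 0.0897 cm

Tesard: 0.532 × 682 km³ × (911/998.9) = 330.9 km³ of water.
Spread over 3.69×10^14 m² of ocean, Δh = 3.309×10^11 / 3.69×10^14 = 8.97×10^-4 m = 0.0897 cm.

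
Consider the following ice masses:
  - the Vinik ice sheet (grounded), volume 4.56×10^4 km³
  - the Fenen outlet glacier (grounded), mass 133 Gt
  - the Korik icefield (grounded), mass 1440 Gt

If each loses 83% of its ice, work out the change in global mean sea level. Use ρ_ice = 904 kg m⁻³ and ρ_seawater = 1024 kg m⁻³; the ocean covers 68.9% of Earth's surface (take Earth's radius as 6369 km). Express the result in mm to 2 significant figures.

Vinik: 0.83 × 4.56×10^4 km³ × (904/1024) = 3.341×10^4 km³ of water.
Fenen: 0.83 × 133 Gt = 1.104×10^14 kg; dividing by ρ_w = 1024 kg m⁻³ gives 1.078×10^11 m³ of water.
Korik: 0.83 × 1440 Gt = 1.195×10^15 kg; dividing by ρ_w = 1024 kg m⁻³ gives 1.167×10^12 m³ of water.
Total added water ≈ 3.469×10^13 m³ over 3.51×10^14 m² → Δh = 0.0988 m = 99 mm.

≈ 99 mm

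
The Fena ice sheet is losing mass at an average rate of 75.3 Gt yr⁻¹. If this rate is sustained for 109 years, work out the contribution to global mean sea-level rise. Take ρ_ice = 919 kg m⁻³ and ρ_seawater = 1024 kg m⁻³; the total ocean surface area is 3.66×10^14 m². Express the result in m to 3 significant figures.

≈ 0.0219 m

Total mass lost = 75.3 Gt/yr × 109 yr = 8208 Gt = 8.208×10^15 kg.
ρ_w = 1024 kg m⁻³, so water volume = 8.208×10^15 / 1024 = 8.015×10^12 m³.
Δh = 8.015×10^12 / 3.66×10^14 = 0.0219 m.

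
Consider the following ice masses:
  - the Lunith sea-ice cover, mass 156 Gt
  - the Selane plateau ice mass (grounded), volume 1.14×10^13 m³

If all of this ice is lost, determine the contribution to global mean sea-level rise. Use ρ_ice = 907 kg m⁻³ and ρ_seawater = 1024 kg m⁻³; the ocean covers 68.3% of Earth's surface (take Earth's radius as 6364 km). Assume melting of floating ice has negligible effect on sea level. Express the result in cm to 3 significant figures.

The Lunith sea-ice cover is floating and already displaces its own weight of water, so its melt adds essentially nothing to sea level.
Selane: 1.14×10^13 m³ × (907/1024) = 1.010×10^13 m³ of water.
Total added water ≈ 1.010×10^13 m³ over 3.48×10^14 m² → Δh = 0.0290 m = 2.90 cm.

≈ 2.90 cm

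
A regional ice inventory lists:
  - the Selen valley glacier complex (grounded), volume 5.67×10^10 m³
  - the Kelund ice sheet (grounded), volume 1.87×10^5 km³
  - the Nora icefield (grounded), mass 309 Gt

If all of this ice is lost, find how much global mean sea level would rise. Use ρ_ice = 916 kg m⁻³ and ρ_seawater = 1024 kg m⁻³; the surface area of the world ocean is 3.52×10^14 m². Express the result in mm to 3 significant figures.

Selen: 5.67×10^10 m³ × (916/1024) = 5.072×10^10 m³ of water.
Kelund: 1.87×10^5 km³ × (916/1024) = 1.673×10^5 km³ of water.
Nora: 309 Gt = 3.090×10^14 kg; dividing by ρ_w = 1024 kg m⁻³ gives 3.018×10^11 m³ of water.
Total added water ≈ 1.676×10^14 m³ over 3.52×10^14 m² → Δh = 0.476 m = 476 mm.

≈ 476 mm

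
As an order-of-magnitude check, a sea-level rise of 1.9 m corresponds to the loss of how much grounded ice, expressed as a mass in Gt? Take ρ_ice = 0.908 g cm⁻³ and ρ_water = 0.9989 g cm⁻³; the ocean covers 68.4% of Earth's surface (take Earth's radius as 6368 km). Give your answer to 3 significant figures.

Required water volume = Δh × A = 1.9 m × 3.49×10^14 m² = 6.623×10^14 m³.
ρ_w = 0.9989 g cm⁻³ = 998.9 kg m⁻³, so the mass of water = 6.623×10^14 m³ × 998.9 kg m⁻³ = 6.615×10^17 kg = 6.62×10^5 Gt (and the same mass of ice, by conservation).

≈ 6.62×10^5 Gt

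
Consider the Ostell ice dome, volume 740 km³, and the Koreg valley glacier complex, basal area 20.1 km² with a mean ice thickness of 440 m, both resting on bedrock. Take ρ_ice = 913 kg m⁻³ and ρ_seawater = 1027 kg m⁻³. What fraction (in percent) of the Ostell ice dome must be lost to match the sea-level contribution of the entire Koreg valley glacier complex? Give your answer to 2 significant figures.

Equal sea-level rise means equal mass of meltwater, i.e. equal mass of ice lost.
Ice mass of Koreg: 8.075×10^12 kg; ice mass of Ostell: 6.756×10^14 kg.
Fraction required = 8.075×10^12 / 6.756×10^14 = 0.0120 → 1.2 %.

≈ 1.2 %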